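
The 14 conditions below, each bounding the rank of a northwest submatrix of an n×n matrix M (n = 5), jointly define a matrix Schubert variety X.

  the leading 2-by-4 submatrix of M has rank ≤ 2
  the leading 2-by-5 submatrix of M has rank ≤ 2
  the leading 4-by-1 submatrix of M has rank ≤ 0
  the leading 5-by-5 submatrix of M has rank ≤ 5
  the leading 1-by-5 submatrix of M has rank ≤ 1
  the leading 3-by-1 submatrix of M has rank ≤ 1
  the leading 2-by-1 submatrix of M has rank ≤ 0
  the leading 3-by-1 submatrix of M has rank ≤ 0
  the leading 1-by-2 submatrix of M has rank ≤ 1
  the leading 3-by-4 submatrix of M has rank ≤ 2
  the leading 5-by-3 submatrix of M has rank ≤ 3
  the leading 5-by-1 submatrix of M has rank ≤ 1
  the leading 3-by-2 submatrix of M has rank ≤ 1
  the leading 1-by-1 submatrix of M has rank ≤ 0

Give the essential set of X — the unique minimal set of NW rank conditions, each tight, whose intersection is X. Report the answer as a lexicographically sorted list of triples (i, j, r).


Computing R[i][j] = min implied NW-rank bound (n=5, 14 conditions):

  row 1: 0 1 1 1 1
  row 2: 0 1 2 2 2
  row 3: 0 1 2 2 3
  row 4: 0 1 2 3 4
  row 5: 1 2 3 4 5

so w = (2, 3, 5, 4, 1).

ℓ(w)=5; the 2 essential cells (i,j,r):

[(3, 4, 2), (4, 1, 0)]


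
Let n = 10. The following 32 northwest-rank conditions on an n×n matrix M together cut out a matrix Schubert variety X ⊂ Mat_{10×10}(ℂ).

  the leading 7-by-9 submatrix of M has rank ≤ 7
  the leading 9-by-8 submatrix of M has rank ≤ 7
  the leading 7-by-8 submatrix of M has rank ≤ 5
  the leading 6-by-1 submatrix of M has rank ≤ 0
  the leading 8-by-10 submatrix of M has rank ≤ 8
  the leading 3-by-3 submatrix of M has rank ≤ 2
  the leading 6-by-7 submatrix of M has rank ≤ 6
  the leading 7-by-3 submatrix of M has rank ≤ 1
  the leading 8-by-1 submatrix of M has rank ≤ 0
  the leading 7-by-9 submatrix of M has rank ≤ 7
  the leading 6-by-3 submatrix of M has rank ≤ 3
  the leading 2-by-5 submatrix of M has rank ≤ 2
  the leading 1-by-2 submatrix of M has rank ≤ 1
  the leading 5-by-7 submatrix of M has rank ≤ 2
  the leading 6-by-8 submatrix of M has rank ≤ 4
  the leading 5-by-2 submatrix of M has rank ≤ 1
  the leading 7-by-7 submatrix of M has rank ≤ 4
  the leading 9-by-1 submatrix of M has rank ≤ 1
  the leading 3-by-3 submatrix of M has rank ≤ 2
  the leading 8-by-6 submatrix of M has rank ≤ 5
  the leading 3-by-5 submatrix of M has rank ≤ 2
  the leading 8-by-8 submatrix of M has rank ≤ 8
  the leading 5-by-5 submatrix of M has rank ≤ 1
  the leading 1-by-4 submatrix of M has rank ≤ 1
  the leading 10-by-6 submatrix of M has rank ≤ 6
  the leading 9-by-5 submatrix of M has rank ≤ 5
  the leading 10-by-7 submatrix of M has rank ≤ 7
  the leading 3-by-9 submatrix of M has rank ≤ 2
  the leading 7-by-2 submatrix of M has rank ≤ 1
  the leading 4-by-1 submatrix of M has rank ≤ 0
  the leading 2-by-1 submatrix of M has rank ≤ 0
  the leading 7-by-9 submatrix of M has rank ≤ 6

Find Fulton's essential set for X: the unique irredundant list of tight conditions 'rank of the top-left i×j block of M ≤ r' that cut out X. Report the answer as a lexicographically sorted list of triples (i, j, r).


Computing R[i][j] = min implied NW-rank bound (n=10, 32 conditions):

  R[1]: 0 1 1 1 1 1 1 1 1 1
  R[2]: 0 1 1 1 1 2 2 2 2 2
  R[3]: 0 1 1 1 1 2 2 2 2 3
  R[4]: 0 1 1 1 1 2 2 3 3 4
  R[5]: 0 1 1 1 1 2 2 3 4 5
  R[6]: 0 1 1 2 2 3 3 4 5 6
  R[7]: 0 1 1 2 3 4 4 5 6 7
  R[8]: 0 1 2 3 4 5 5 6 7 8
  R[9]: 1 2 3 4 5 6 6 7 8 9
  R[10]: 1 2 3 4 5 6 7 8 9 10

the unique w with this rank table is (2, 6, 10, 8, 9, 4, 5, 3, 1, 7).

ℓ(w)=27; the 5 essential cells (i,j,r):

[(3, 9, 2), (5, 5, 1), (5, 7, 2), (7, 3, 1), (8, 1, 0)]


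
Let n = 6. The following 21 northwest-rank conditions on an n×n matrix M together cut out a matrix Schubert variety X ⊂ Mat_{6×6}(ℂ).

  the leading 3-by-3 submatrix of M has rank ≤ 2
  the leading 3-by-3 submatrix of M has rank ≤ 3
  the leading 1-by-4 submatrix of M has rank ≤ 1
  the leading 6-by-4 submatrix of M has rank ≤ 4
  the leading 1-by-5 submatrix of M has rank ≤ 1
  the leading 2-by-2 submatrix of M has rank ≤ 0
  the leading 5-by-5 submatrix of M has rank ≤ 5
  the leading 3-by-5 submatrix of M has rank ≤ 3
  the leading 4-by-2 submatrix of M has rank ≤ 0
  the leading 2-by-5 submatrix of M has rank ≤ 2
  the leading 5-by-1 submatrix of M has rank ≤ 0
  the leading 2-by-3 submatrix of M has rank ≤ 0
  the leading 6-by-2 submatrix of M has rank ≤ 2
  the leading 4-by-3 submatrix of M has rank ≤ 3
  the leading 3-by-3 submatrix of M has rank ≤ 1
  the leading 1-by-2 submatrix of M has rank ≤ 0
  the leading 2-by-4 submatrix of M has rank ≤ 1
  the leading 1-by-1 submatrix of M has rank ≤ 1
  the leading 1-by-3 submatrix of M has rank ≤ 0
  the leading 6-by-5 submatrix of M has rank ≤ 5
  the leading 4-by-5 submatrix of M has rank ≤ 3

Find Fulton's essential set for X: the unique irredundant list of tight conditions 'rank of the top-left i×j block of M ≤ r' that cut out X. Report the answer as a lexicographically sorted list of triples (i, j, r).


The tightest implied rank at each (i,j), from the 21 conditions:

  row 1: 0 | 0 | 0 | 1 | 1 | 1
  row 2: 0 | 0 | 0 | 1 | 2 | 2
  row 3: 0 | 0 | 1 | 2 | 3 | 3
  row 4: 0 | 0 | 1 | 2 | 3 | 4
  row 5: 0 | 1 | 2 | 3 | 4 | 5
  row 6: 1 | 2 | 3 | 4 | 5 | 6

hence w(1..6) = (4, 5, 3, 6, 2, 1).

|D(w)|=11, |Ess(w)|=3:

[(2, 3, 0), (4, 2, 0), (5, 1, 0)]


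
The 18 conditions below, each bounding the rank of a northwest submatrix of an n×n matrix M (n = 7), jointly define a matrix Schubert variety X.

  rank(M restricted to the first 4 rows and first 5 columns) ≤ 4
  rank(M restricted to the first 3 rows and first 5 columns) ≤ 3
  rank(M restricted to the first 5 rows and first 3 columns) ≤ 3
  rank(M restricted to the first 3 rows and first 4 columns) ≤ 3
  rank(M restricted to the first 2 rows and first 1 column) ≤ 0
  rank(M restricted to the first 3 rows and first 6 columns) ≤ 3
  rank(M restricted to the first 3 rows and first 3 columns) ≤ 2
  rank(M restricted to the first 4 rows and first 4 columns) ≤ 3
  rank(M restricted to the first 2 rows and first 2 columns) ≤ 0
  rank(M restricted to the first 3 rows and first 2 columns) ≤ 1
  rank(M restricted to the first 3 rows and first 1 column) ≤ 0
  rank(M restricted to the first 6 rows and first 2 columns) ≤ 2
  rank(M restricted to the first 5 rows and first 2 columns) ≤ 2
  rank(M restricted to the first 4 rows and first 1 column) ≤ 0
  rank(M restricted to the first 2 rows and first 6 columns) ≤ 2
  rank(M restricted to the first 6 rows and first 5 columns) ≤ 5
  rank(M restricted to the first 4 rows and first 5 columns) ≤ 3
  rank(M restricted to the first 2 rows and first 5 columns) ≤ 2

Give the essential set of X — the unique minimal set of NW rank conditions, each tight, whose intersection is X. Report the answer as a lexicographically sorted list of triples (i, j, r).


The tightest implied rank at each (i,j), from the 18 conditions:

  0 | 0 | 1 | 1 | 1 | 1 | 1
  0 | 0 | 1 | 2 | 2 | 2 | 2
  0 | 1 | 2 | 3 | 3 | 3 | 3
  0 | 1 | 2 | 3 | 3 | 4 | 4
  1 | 2 | 3 | 4 | 4 | 5 | 5
  1 | 2 | 3 | 4 | 5 | 6 | 6
  1 | 2 | 3 | 4 | 5 | 6 | 7

the unique w with this rank table is (3, 4, 2, 6, 1, 5, 7).

ℓ(w)=7; the 3 essential cells (i,j,r):

[(2, 2, 0), (4, 1, 0), (4, 5, 3)]


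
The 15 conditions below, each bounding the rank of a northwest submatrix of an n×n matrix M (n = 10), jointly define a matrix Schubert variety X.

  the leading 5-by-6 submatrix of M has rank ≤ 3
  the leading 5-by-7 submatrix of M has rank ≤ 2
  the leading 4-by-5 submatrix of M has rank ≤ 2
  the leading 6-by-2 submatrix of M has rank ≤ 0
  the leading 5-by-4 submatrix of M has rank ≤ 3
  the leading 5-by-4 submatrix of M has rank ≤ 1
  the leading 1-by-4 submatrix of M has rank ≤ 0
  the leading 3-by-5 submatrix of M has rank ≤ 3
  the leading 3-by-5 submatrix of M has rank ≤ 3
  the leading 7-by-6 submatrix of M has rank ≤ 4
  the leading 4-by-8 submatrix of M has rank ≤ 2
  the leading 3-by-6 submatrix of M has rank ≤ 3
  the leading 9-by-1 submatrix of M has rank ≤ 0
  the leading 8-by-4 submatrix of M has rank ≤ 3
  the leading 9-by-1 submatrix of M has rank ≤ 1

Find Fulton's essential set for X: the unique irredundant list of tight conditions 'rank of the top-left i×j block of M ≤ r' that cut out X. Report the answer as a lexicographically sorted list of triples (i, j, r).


Reconstructing r_w from the 15 given conditions:

  i=1: 0 0 0 0 1 1 1 1 1 1
  i=2: 0 0 1 1 2 2 2 2 2 2
  i=3: 0 0 1 1 2 2 2 2 3 3
  i=4: 0 0 1 1 2 2 2 2 3 4
  i=5: 0 0 1 1 2 2 2 3 4 5
  i=6: 0 0 1 2 3 3 3 4 5 6
  i=7: 0 1 2 3 4 4 4 5 6 7
  i=8: 0 1 2 3 4 5 5 6 7 8
  i=9: 0 1 2 3 4 5 6 7 8 9
  i=10: 1 2 3 4 5 6 7 8 9 10

giving w = (5, 3, 9, 10, 8, 4, 2, 6, 7, 1) via Δ²R.

D(w) has 28 cells with 6 SE-corners; essential set:

[(1, 4, 0), (4, 8, 2), (5, 4, 1), (5, 7, 2), (6, 2, 0), (9, 1, 0)]


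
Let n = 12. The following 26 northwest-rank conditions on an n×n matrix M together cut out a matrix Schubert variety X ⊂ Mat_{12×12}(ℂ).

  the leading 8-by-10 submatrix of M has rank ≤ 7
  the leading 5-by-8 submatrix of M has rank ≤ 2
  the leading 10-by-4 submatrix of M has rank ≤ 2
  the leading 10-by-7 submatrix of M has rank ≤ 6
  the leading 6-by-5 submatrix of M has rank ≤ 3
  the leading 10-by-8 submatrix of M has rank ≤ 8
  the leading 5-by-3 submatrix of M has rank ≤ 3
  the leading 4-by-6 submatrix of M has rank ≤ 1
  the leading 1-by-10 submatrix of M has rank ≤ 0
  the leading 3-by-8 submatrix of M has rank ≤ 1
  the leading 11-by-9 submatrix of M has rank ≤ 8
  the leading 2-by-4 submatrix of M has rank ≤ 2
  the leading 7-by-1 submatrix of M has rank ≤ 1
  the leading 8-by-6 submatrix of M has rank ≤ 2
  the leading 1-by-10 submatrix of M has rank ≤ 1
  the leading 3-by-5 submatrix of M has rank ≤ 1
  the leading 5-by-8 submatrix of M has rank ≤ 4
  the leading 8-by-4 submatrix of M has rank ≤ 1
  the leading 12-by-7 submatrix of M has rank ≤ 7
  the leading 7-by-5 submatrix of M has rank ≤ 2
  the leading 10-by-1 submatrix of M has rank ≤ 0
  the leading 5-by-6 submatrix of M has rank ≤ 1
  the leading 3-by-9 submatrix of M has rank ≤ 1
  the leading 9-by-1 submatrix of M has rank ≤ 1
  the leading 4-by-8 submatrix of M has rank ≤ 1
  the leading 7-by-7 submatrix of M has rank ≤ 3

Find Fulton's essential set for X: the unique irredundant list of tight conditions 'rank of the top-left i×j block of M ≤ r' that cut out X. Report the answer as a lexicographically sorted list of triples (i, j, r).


Recovering R(i,j) via the rank-extension bound from the 26 conditions:

  0  0  0  0  0  0  0  0  0  0  1  1
  0  1  1  1  1  1  1  1  1  1  2  2
  0  1  1  1  1  1  1  1  1  2  3  3
  0  1  1  1  1  1  1  1  2  3  4  4
  0  1  1  1  1  1  2  2  3  4  5  5
  0  1  1  1  2  2  3  3  4  5  6  6
  0  1  1  1  2  2  3  4  5  6  7  7
  0  1  1  1  2  2  3  4  5  6  7  8
  0  1  2  2  3  3  4  5  6  7  8  9
  0  1  2  2  3  4  5  6  7  8  9  10
  1  2  3  3  4  5  6  7  8  9  10  11
  1  2  3  4  5  6  7  8  9  10  11  12

second differences of R give the permutation w = (11, 2, 10, 9, 7, 5, 8, 12, 3, 6, 1, 4).

D(w) has 45 cells with 8 SE-corners; essential set:

[(1, 10, 0), (3, 9, 1), (4, 8, 1), (5, 6, 1), (8, 4, 1), (8, 6, 2), (10, 1, 0), (10, 4, 2)]


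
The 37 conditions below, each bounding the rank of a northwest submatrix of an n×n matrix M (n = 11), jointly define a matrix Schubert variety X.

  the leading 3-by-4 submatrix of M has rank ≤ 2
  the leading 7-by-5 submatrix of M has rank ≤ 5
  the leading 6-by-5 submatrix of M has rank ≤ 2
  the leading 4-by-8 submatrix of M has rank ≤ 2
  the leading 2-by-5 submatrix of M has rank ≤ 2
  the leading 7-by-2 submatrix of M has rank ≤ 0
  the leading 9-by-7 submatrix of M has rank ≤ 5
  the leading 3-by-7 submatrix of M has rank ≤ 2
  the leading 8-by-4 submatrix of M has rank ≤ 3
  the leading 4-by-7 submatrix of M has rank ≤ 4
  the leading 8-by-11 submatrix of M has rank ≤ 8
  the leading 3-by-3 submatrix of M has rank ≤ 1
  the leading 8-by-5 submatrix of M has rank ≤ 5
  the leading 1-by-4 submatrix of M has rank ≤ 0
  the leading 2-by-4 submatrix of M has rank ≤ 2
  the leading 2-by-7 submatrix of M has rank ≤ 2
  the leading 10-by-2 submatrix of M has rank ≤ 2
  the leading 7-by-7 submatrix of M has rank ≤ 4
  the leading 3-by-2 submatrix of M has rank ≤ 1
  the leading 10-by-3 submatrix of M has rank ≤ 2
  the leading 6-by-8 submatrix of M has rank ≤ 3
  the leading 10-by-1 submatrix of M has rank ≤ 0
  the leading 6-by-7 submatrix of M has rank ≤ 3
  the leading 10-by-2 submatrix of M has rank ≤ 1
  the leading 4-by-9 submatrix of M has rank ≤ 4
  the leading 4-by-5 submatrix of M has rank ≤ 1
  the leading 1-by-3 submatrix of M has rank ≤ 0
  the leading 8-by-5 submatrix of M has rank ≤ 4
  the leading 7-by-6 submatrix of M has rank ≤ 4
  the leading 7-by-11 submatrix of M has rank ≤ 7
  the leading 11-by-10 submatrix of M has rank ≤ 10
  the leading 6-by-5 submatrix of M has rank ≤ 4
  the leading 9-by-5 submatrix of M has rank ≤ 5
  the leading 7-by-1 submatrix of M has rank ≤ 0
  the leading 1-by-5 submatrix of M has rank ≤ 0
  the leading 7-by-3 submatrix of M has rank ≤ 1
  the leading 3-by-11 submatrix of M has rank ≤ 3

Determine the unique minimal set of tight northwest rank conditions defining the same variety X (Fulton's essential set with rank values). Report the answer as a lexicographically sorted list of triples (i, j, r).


Recovering R(i,j) via the rank-extension bound from the 37 conditions:

  row 1: 0, 0, 0, 0, 0, 1, 1, 1, 1, 1, 1
  row 2: 0, 0, 1, 1, 1, 2, 2, 2, 2, 2, 2
  row 3: 0, 0, 1, 1, 1, 2, 2, 2, 3, 3, 3
  row 4: 0, 0, 1, 1, 1, 2, 2, 2, 3, 4, 4
  row 5: 0, 0, 1, 2, 2, 3, 3, 3, 4, 5, 5
  row 6: 0, 0, 1, 2, 2, 3, 3, 3, 4, 5, 6
  row 7: 0, 0, 1, 2, 3, 4, 4, 4, 5, 6, 7
  row 8: 0, 1, 2, 3, 4, 5, 5, 5, 6, 7, 8
  row 9: 0, 1, 2, 3, 4, 5, 5, 6, 7, 8, 9
  row 10: 0, 1, 2, 3, 4, 5, 6, 7, 8, 9, 10
  row 11: 1, 2, 3, 4, 5, 6, 7, 8, 9, 10, 11

the unique w with this rank table is (6, 3, 9, 10, 4, 11, 5, 2, 8, 7, 1).

|D(w)|=32, |Ess(w)|=8:

[(1, 5, 0), (4, 5, 1), (4, 8, 2), (6, 5, 2), (6, 8, 3), (7, 2, 0), (9, 7, 5), (10, 1, 0)]


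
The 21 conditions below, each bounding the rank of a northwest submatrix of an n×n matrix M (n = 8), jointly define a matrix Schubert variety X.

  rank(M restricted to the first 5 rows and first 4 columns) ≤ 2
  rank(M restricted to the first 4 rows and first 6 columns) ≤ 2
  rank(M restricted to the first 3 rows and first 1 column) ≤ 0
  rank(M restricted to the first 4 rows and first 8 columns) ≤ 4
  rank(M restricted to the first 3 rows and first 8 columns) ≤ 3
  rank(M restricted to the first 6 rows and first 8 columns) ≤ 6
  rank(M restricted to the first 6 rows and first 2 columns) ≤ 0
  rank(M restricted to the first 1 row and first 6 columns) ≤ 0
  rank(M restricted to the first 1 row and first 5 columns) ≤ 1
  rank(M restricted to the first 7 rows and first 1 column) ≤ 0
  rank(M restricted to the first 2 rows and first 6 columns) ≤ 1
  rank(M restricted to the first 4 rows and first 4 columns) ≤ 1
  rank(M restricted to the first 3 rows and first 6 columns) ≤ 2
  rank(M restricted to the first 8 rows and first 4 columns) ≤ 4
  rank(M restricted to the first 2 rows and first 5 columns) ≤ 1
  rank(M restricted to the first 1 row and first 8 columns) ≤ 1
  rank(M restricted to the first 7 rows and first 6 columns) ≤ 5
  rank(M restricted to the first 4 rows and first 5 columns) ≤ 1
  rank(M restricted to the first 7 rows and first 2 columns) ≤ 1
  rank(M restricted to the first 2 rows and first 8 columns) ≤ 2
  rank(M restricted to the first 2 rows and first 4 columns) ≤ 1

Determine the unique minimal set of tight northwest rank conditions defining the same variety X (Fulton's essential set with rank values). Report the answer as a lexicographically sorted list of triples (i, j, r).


Propagating the 21 rank bounds to every northwest block:

  row 1: 0  0  0  0  0  0  1  1
  row 2: 0  0  1  1  1  1  2  2
  row 3: 0  0  1  1  1  2  3  3
  row 4: 0  0  1  1  1  2  3  4
  row 5: 0  0  1  2  2  3  4  5
  row 6: 0  0  1  2  3  4  5  6
  row 7: 0  1  2  3  4  5  6  7
  row 8: 1  2  3  4  5  6  7  8

reading off 1-entries of Δ²R: w = (7, 3, 6, 8, 4, 5, 2, 1).

ℓ(w)=21; the 4 essential cells (i,j,r):

[(1, 6, 0), (4, 5, 1), (6, 2, 0), (7, 1, 0)]


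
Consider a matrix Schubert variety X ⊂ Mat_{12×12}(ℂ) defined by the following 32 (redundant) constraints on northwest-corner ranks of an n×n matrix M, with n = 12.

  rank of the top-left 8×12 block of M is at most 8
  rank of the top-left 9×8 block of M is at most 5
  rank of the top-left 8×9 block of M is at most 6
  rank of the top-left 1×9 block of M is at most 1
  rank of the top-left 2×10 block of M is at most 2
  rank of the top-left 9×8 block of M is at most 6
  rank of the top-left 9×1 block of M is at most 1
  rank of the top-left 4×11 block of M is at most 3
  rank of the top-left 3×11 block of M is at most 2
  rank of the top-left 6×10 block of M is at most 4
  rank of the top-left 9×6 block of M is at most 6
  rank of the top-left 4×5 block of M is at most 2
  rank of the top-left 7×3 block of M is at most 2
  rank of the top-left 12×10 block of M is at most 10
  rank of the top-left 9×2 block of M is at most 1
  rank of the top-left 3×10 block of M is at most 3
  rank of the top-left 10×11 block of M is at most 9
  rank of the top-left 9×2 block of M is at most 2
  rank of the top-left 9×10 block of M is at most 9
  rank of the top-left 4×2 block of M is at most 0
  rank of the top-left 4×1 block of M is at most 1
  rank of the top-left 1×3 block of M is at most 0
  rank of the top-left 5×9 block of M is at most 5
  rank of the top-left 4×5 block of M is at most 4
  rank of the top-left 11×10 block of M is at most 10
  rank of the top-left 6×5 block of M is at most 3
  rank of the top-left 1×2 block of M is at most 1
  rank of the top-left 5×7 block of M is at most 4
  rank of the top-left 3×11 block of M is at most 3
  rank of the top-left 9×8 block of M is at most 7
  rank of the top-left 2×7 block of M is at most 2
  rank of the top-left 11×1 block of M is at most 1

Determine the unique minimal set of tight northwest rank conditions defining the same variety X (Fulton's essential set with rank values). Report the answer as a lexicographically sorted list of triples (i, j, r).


Computing R[i][j] = min implied NW-rank bound (n=12, 32 conditions):

  R[1]: 0 | 0 | 0 | 1 | 1 | 1 | 1 | 1 | 1 | 1 | 1 | 1
  R[2]: 0 | 0 | 1 | 2 | 2 | 2 | 2 | 2 | 2 | 2 | 2 | 2
  R[3]: 0 | 0 | 1 | 2 | 2 | 2 | 2 | 2 | 2 | 2 | 2 | 3
  R[4]: 0 | 0 | 1 | 2 | 2 | 3 | 3 | 3 | 3 | 3 | 3 | 4
  R[5]: 1 | 1 | 2 | 3 | 3 | 4 | 4 | 4 | 4 | 4 | 4 | 5
  R[6]: 1 | 1 | 2 | 3 | 3 | 4 | 4 | 4 | 4 | 4 | 5 | 6
  R[7]: 1 | 1 | 2 | 3 | 4 | 5 | 5 | 5 | 5 | 5 | 6 | 7
  R[8]: 1 | 1 | 2 | 3 | 4 | 5 | 5 | 5 | 6 | 6 | 7 | 8
  R[9]: 1 | 1 | 2 | 3 | 4 | 5 | 5 | 5 | 6 | 7 | 8 | 9
  R[10]: 1 | 2 | 3 | 4 | 5 | 6 | 6 | 6 | 7 | 8 | 9 | 10
  R[11]: 1 | 2 | 3 | 4 | 5 | 6 | 7 | 7 | 8 | 9 | 10 | 11
  R[12]: 1 | 2 | 3 | 4 | 5 | 6 | 7 | 8 | 9 | 10 | 11 | 12

hence w(1..12) = (4, 3, 12, 6, 1, 11, 5, 9, 10, 2, 7, 8).

8 SE-corners of the 30-cell Rothe diagram give Ess(w):

[(1, 3, 0), (3, 11, 2), (4, 2, 0), (4, 5, 2), (6, 5, 3), (6, 10, 4), (9, 2, 1), (9, 8, 5)]


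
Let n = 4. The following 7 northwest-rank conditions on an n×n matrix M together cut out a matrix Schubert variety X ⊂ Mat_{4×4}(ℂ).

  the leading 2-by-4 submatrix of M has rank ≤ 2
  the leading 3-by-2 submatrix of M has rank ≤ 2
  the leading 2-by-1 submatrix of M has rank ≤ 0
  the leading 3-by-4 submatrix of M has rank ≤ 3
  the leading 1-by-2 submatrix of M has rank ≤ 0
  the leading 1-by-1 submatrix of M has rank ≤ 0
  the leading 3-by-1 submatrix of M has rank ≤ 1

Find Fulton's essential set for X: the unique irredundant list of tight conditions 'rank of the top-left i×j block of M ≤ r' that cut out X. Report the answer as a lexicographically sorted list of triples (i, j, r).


Propagating the 7 rank bounds to every northwest block:

  R[1]: 0  0  1  1
  R[2]: 0  1  2  2
  R[3]: 1  2  3  3
  R[4]: 1  2  3  4

giving w = (3, 2, 1, 4) via Δ²R.

2 SE-corners of the 3-cell Rothe diagram give Ess(w):

[(1, 2, 0), (2, 1, 0)]


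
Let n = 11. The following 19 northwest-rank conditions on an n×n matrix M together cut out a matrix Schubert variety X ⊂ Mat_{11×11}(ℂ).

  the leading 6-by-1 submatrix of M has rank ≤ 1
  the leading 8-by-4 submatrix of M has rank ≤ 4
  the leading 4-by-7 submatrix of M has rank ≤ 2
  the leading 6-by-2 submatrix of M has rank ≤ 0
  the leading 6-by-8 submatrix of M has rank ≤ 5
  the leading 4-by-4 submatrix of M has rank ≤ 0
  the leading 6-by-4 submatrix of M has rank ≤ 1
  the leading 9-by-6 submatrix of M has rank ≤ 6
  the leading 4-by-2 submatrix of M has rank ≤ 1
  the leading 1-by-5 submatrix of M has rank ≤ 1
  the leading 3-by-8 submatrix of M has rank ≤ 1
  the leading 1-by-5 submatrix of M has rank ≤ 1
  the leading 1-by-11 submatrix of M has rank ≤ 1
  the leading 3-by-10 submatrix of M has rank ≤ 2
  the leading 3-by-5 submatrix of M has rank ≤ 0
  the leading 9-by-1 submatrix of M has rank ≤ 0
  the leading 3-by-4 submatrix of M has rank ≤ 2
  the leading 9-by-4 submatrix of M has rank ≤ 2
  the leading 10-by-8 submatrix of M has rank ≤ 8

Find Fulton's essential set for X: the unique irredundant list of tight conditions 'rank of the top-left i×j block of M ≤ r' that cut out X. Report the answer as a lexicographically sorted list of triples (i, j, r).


Recovering R(i,j) via the rank-extension bound from the 19 conditions:

  R[1]: 0, 0, 0, 0, 0, 1, 1, 1, 1, 1, 1
  R[2]: 0, 0, 0, 0, 0, 1, 1, 1, 2, 2, 2
  R[3]: 0, 0, 0, 0, 0, 1, 1, 1, 2, 2, 3
  R[4]: 0, 0, 0, 0, 1, 2, 2, 2, 3, 3, 4
  R[5]: 0, 0, 1, 1, 2, 3, 3, 3, 4, 4, 5
  R[6]: 0, 0, 1, 1, 2, 3, 4, 4, 5, 5, 6
  R[7]: 0, 1, 2, 2, 3, 4, 5, 5, 6, 6, 7
  R[8]: 0, 1, 2, 2, 3, 4, 5, 6, 7, 7, 8
  R[9]: 0, 1, 2, 2, 3, 4, 5, 6, 7, 8, 9
  R[10]: 1, 2, 3, 3, 4, 5, 6, 7, 8, 9, 10
  R[11]: 1, 2, 3, 4, 5, 6, 7, 8, 9, 10, 11

second differences of R give the permutation w = (6, 9, 11, 5, 3, 7, 2, 8, 10, 1, 4).

D(w) has 34 cells with 8 SE-corners; essential set:

[(3, 5, 0), (3, 8, 1), (3, 10, 2), (4, 4, 0), (6, 2, 0), (6, 4, 1), (9, 1, 0), (9, 4, 2)]


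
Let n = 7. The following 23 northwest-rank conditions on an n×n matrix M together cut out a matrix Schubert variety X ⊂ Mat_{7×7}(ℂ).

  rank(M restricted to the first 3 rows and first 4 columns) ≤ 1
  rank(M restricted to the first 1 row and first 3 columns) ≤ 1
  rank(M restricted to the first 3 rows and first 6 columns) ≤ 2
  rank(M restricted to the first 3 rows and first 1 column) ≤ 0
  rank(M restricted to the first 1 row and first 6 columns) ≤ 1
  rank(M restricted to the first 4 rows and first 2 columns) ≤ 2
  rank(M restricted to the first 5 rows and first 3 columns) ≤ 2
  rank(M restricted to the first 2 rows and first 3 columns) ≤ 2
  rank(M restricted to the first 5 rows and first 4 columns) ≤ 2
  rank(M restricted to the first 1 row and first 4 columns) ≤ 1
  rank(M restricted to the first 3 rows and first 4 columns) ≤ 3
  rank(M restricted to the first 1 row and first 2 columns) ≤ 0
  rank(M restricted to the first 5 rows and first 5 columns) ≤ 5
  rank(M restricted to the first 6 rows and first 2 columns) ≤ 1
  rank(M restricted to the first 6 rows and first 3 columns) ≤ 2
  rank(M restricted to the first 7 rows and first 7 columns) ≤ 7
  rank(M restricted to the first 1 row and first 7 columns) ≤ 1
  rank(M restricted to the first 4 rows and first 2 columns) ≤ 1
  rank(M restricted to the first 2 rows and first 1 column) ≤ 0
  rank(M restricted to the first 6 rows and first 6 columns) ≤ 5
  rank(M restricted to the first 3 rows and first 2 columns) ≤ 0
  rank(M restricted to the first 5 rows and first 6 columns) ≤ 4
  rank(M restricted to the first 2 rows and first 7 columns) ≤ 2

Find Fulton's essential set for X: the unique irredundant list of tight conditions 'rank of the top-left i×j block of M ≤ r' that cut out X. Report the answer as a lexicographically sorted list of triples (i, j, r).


Propagating the 23 rank bounds to every northwest block:

  0 | 0 | 1 | 1 | 1 | 1 | 1
  0 | 0 | 1 | 1 | 2 | 2 | 2
  0 | 0 | 1 | 1 | 2 | 2 | 3
  1 | 1 | 2 | 2 | 3 | 3 | 4
  1 | 1 | 2 | 2 | 3 | 4 | 5
  1 | 1 | 2 | 3 | 4 | 5 | 6
  1 | 2 | 3 | 4 | 5 | 6 | 7

second differences of R give the permutation w = (3, 5, 7, 1, 6, 4, 2).

Rothe diagram D(w) (12 cells), 5 SE-corners (essential conditions):

[(3, 2, 0), (3, 4, 1), (3, 6, 2), (5, 4, 2), (6, 2, 1)]


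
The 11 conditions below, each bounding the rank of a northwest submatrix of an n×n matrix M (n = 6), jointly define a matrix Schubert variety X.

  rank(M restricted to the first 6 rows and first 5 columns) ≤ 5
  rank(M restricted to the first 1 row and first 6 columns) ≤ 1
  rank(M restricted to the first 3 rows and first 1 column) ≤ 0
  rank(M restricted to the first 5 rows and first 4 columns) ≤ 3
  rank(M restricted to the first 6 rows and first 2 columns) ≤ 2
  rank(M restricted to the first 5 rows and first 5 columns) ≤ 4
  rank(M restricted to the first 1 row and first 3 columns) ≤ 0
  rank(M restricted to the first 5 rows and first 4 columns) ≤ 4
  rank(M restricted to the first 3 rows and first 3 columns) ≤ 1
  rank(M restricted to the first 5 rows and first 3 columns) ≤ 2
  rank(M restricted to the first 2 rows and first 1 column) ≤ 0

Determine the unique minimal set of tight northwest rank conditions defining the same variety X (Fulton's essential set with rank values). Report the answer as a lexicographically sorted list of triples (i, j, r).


Propagating the 11 rank bounds to every northwest block:

  0, 0, 0, 1, 1, 1
  0, 1, 1, 2, 2, 2
  0, 1, 1, 2, 3, 3
  1, 2, 2, 3, 4, 4
  1, 2, 2, 3, 4, 5
  1, 2, 3, 4, 5, 6

reading off 1-entries of Δ²R: w = (4, 2, 5, 1, 6, 3).

|D(w)|=7, |Ess(w)|=4:

[(1, 3, 0), (3, 1, 0), (3, 3, 1), (5, 3, 2)]


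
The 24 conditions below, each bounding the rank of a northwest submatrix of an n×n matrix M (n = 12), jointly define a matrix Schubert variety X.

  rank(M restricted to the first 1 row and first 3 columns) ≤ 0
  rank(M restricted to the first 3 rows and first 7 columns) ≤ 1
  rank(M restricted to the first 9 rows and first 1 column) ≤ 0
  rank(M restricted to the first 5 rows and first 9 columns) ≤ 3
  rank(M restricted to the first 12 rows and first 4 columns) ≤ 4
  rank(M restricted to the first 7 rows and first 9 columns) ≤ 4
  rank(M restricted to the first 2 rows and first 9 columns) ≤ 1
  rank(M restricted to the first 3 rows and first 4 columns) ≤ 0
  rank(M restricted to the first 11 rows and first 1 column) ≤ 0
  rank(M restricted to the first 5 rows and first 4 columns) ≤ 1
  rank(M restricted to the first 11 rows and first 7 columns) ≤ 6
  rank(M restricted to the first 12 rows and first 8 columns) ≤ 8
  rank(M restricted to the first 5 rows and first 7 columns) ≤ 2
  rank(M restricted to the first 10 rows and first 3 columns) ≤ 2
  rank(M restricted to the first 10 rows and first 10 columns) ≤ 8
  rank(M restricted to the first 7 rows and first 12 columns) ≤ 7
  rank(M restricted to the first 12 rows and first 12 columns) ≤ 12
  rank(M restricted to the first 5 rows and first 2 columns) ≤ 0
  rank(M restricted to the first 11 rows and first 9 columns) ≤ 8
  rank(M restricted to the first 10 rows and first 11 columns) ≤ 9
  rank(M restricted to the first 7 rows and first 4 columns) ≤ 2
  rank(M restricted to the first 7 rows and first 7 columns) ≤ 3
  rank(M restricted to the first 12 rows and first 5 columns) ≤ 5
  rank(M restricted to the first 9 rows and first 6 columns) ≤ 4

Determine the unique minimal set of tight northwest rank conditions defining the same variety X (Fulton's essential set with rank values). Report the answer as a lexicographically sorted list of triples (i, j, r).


Recovering R(i,j) via the rank-extension bound from the 24 conditions:

  row 1: 0  0  0  0  1  1  1  1  1  1  1  1
  row 2: 0  0  0  0  1  1  1  1  1  2  2  2
  row 3: 0  0  0  0  1  1  1  2  2  3  3  3
  row 4: 0  0  1  1  2  2  2  3  3  4  4  4
  row 5: 0  0  1  1  2  2  2  3  3  4  5  5
  row 6: 0  1  2  2  3  3  3  4  4  5  6  6
  row 7: 0  1  2  2  3  3  3  4  4  5  6  7
  row 8: 0  1  2  3  4  4  4  5  5  6  7  8
  row 9: 0  1  2  3  4  4  5  6  6  7  8  9
  row 10: 0  1  2  3  4  5  6  7  7  8  9  10
  row 11: 0  1  2  3  4  5  6  7  8  9  10  11
  row 12: 1  2  3  4  5  6  7  8  9  10  11  12

reading off 1-entries of Δ²R: w = (5, 10, 8, 3, 11, 2, 12, 4, 7, 6, 9, 1).

12 SE-corners of the 37-cell Rothe diagram give Ess(w):

[(2, 9, 1), (3, 4, 0), (3, 7, 1), (5, 2, 0), (5, 4, 1), (5, 7, 2), (5, 9, 3), (7, 4, 2), (7, 7, 3), (7, 9, 4), (9, 6, 4), (11, 1, 0)]


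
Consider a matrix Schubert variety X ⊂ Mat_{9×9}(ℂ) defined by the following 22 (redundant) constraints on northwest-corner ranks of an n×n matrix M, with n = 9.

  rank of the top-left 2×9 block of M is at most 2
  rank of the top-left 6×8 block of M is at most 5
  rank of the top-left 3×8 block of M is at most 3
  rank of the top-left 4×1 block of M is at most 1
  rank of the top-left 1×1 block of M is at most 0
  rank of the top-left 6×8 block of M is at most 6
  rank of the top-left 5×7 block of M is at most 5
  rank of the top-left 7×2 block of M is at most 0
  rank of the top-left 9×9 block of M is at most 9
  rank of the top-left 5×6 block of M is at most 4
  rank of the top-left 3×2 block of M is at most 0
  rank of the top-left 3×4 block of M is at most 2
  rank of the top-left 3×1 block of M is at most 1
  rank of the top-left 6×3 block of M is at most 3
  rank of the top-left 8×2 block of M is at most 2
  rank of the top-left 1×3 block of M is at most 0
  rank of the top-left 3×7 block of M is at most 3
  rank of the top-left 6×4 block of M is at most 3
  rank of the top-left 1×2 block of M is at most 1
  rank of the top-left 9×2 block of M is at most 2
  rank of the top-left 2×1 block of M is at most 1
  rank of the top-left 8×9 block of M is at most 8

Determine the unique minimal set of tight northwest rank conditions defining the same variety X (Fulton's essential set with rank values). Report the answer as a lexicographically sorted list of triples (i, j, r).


The tightest implied rank at each (i,j), from the 22 conditions:

  0 0 0 1 1 1 1 1 1
  0 0 1 2 2 2 2 2 2
  0 0 1 2 3 3 3 3 3
  0 0 1 2 3 4 4 4 4
  0 0 1 2 3 4 5 5 5
  0 0 1 2 3 4 5 5 6
  0 0 1 2 3 4 5 6 7
  1 1 2 3 4 5 6 7 8
  1 2 3 4 5 6 7 8 9

hence w(1..9) = (4, 3, 5, 6, 7, 9, 8, 1, 2).

D(w) has 16 cells with 3 SE-corners; essential set:

[(1, 3, 0), (6, 8, 5), (7, 2, 0)]


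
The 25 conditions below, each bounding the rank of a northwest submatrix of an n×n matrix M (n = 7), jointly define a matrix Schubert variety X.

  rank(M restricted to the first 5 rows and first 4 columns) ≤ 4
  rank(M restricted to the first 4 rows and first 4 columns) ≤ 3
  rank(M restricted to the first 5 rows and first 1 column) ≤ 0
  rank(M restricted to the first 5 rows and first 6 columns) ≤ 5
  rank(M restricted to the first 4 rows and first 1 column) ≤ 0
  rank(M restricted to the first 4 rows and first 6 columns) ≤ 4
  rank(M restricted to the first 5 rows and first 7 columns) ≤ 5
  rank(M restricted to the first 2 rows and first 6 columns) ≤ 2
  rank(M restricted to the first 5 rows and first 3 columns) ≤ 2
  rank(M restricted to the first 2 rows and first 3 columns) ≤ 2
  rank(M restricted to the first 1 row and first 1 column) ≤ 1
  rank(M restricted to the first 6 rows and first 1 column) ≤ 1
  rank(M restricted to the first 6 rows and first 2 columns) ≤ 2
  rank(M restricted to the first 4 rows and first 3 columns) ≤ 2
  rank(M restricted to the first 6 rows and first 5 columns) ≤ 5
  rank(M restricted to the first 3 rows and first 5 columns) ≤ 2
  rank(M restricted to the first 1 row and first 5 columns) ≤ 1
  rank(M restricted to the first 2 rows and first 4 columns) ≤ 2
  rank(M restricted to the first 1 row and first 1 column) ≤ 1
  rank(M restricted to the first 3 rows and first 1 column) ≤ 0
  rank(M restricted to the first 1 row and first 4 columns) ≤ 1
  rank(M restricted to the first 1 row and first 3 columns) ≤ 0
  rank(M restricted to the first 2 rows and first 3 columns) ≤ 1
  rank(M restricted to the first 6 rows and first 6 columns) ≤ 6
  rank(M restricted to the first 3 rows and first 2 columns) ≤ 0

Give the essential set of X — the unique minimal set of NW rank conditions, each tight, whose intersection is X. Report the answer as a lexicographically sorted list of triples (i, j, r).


The tightest implied rank at each (i,j), from the 25 conditions:

  R[1]: 0 | 0 | 0 | 1 | 1 | 1 | 1
  R[2]: 0 | 0 | 1 | 2 | 2 | 2 | 2
  R[3]: 0 | 0 | 1 | 2 | 2 | 3 | 3
  R[4]: 0 | 1 | 2 | 3 | 3 | 4 | 4
  R[5]: 0 | 1 | 2 | 3 | 4 | 5 | 5
  R[6]: 1 | 2 | 3 | 4 | 5 | 6 | 6
  R[7]: 1 | 2 | 3 | 4 | 5 | 6 | 7

reading off 1-entries of Δ²R: w = (4, 3, 6, 2, 5, 1, 7).

ℓ(w)=10; the 4 essential cells (i,j,r):

[(1, 3, 0), (3, 2, 0), (3, 5, 2), (5, 1, 0)]


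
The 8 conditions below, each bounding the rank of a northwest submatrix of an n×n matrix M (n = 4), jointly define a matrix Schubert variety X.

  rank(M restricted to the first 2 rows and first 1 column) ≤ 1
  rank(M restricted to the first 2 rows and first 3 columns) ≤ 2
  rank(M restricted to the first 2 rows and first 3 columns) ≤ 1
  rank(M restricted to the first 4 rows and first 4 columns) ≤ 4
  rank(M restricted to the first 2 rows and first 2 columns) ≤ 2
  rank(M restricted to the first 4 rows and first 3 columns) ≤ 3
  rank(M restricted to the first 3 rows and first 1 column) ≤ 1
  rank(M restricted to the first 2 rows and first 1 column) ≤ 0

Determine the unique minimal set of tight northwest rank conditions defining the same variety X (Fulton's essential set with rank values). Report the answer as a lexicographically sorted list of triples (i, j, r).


Reconstructing r_w from the 8 given conditions:

  R[1]: 0  1  1  1
  R[2]: 0  1  1  2
  R[3]: 1  2  2  3
  R[4]: 1  2  3  4

so w = (2, 4, 1, 3).

|D(w)|=3, |Ess(w)|=2:

[(2, 1, 0), (2, 3, 1)]


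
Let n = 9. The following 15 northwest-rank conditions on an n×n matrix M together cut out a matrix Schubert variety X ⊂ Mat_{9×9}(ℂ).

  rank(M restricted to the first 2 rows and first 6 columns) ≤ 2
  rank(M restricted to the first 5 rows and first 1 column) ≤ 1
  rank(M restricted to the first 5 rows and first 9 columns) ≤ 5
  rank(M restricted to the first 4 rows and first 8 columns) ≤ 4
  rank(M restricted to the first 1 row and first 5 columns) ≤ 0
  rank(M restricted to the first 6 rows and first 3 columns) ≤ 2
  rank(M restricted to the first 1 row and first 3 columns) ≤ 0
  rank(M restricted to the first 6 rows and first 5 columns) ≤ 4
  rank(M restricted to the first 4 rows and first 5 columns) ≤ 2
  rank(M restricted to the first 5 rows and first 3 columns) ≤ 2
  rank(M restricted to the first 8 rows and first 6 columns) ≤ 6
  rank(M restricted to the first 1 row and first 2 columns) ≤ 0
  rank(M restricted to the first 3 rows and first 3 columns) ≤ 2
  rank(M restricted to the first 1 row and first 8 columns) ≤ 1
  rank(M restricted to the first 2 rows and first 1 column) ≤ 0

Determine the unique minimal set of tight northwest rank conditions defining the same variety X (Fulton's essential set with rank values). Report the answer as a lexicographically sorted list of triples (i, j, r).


Computing R[i][j] = min implied NW-rank bound (n=9, 15 conditions):

  R[1]: 0 0 0 0 0 1 1 1 1
  R[2]: 0 1 1 1 1 2 2 2 2
  R[3]: 1 2 2 2 2 3 3 3 3
  R[4]: 1 2 2 2 2 3 4 4 4
  R[5]: 1 2 2 3 3 4 5 5 5
  R[6]: 1 2 2 3 4 5 6 6 6
  R[7]: 1 2 3 4 5 6 7 7 7
  R[8]: 1 2 3 4 5 6 7 8 8
  R[9]: 1 2 3 4 5 6 7 8 9

second differences of R give the permutation w = (6, 2, 1, 7, 4, 5, 3, 8, 9).

|D(w)|=11, |Ess(w)|=4:

[(1, 5, 0), (2, 1, 0), (4, 5, 2), (6, 3, 2)]


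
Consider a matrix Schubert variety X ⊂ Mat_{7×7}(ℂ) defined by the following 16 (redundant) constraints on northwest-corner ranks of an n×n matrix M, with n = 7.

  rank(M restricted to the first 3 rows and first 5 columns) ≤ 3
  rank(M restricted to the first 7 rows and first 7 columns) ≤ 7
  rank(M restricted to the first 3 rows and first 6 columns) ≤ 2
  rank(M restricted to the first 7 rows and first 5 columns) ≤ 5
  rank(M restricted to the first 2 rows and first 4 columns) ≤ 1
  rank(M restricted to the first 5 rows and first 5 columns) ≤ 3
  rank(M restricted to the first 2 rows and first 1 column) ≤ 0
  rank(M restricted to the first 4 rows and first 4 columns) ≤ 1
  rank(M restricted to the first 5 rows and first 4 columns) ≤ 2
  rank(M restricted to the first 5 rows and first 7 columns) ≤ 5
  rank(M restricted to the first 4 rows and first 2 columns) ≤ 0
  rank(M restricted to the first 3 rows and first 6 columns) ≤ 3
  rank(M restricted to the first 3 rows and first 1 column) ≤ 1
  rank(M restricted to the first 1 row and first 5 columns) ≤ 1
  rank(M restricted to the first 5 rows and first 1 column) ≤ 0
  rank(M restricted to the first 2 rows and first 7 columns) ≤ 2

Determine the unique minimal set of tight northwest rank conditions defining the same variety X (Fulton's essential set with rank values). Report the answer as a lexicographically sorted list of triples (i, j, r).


Computing R[i][j] = min implied NW-rank bound (n=7, 16 conditions):

  i=1: 0  0  1  1  1  1  1
  i=2: 0  0  1  1  2  2  2
  i=3: 0  0  1  1  2  2  3
  i=4: 0  0  1  1  2  3  4
  i=5: 0  1  2  2  3  4  5
  i=6: 1  2  3  3  4  5  6
  i=7: 1  2  3  4  5  6  7

reading off 1-entries of Δ²R: w = (3, 5, 7, 6, 2, 1, 4).

Fulton essential set (4 of the 13 Rothe cells):

[(3, 6, 2), (4, 2, 0), (4, 4, 1), (5, 1, 0)]


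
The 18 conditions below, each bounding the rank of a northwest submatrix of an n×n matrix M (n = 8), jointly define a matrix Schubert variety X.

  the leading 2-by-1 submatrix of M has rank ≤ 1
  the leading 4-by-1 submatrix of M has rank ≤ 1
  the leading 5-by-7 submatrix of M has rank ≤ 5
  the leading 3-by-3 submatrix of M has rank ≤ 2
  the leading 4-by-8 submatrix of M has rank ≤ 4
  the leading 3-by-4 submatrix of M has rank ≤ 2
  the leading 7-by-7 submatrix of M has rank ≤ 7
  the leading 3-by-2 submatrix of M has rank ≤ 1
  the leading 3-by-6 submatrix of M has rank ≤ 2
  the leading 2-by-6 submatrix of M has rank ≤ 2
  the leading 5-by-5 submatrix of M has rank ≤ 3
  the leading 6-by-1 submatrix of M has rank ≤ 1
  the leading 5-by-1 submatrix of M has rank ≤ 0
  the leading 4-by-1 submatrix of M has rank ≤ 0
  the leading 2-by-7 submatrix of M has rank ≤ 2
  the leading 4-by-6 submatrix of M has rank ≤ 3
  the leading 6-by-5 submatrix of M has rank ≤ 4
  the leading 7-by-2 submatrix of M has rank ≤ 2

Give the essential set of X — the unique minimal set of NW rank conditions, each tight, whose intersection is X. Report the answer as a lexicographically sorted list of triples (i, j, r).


Propagating the 18 rank bounds to every northwest block:

  R[1]: 0 1 1 1 1 1 1 1
  R[2]: 0 1 2 2 2 2 2 2
  R[3]: 0 1 2 2 2 2 3 3
  R[4]: 0 1 2 3 3 3 4 4
  R[5]: 0 1 2 3 3 4 5 5
  R[6]: 1 2 3 4 4 5 6 6
  R[7]: 1 2 3 4 5 6 7 7
  R[8]: 1 2 3 4 5 6 7 8

hence w(1..8) = (2, 3, 7, 4, 6, 1, 5, 8).

|D(w)|=9, |Ess(w)|=3:

[(3, 6, 2), (5, 1, 0), (5, 5, 3)]


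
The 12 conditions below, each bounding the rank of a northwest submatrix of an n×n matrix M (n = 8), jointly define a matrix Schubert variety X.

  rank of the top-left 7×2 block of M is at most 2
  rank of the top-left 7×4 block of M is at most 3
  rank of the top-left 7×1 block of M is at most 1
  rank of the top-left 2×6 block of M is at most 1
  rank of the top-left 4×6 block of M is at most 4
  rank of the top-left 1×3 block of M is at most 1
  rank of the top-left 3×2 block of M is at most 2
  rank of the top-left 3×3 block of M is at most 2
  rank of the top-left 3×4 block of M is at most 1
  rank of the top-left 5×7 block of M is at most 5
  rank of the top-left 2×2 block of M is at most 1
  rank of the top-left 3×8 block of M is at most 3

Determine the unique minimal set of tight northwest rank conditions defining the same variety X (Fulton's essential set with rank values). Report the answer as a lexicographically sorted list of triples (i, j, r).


Reconstructing r_w from the 12 given conditions:

  R[1]: 1  1  1  1  1  1  1  1
  R[2]: 1  1  1  1  1  1  2  2
  R[3]: 1  1  1  1  2  2  3  3
  R[4]: 1  2  2  2  3  3  4  4
  R[5]: 1  2  3  3  4  4  5  5
  R[6]: 1  2  3  3  4  5  6  6
  R[7]: 1  2  3  3  4  5  6  7
  R[8]: 1  2  3  4  5  6  7  8

reading off 1-entries of Δ²R: w = (1, 7, 5, 2, 3, 6, 8, 4).

Fulton essential set (3 of the 10 Rothe cells):

[(2, 6, 1), (3, 4, 1), (7, 4, 3)]
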